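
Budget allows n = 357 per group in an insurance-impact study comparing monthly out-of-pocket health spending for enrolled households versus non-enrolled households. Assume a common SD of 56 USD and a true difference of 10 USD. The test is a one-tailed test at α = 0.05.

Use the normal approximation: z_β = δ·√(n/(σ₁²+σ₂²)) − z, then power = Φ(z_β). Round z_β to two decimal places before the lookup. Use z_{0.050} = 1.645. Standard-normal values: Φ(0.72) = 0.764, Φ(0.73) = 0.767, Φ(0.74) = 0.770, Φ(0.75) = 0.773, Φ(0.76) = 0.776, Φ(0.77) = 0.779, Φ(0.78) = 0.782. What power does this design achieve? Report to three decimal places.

Power ≈ 0.770

z_β = δ·√(n/(σ₁²+σ₂²)) − z_α
    = 10 · √(357/6272) − 1.645
    = 10 · 0.23858 − 1.645
    = 2.3858 − 1.645 = 0.7408 → 0.74
Power = Φ(0.74) = 0.770.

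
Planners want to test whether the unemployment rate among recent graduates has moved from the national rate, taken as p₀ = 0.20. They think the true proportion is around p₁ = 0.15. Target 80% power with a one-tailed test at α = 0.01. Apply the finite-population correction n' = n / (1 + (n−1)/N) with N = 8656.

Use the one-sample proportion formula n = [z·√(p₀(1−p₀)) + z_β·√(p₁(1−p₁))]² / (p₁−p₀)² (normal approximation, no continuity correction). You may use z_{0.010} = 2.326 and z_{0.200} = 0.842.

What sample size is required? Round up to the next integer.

n = 567

n = [z_α·√(p₀q₀) + z_β·√(p₁q₁)]² / (p₁ − p₀)²
  = [2.326·√(0.20·0.80) + 0.842·√(0.15·0.85)]² / (-0.05)²
  = [2.326·0.4000 + 0.842·0.3571]² / 0.0025
  = [1.2311]² / 0.0025
  = 606.20
Finite-population correction (N = 8656): 606.20 / (1 + (606.20 − 1)/8656) = 566.58.
Round up → n = 567.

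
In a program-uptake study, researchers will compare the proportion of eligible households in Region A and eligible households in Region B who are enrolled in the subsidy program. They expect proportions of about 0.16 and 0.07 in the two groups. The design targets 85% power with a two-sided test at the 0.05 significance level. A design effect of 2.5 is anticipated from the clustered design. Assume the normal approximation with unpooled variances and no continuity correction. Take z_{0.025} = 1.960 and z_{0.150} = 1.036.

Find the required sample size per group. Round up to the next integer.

n = 553 per group

n = (z_{α/2} + z_β)² · [p₁(1−p₁) + p₂(1−p₂)] / (p₁ − p₂)²
  = (1.960 + 1.036)² · (0.16·0.84 + 0.07·0.93) / (0.09)²
  = (2.996)² · (0.1344 + 0.0651) / 0.0081
  = 8.9760 · 0.1995 / 0.0081
  = 221.08
Design effect: 2.5 × 221.08 = 552.69.
Round up → n = 553 per group.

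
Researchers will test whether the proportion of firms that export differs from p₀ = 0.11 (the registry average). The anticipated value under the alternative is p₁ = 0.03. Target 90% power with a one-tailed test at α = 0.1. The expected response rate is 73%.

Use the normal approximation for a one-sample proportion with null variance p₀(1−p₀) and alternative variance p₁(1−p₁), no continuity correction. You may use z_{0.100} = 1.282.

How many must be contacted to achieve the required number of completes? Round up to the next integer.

n = 83

n = [z_α·√(p₀q₀) + z_β·√(p₁q₁)]² / (p₁ − p₀)²
  = [1.282·√(0.11·0.89) + 1.282·√(0.03·0.97)]² / (-0.08)²
  = [1.282·0.3129 + 1.282·0.1706]² / 0.0064
  = [0.6198]² / 0.0064
  = 60.03
Adjust for 73% response: 60.03 / 0.73 = 82.23.
Round up → n = 83.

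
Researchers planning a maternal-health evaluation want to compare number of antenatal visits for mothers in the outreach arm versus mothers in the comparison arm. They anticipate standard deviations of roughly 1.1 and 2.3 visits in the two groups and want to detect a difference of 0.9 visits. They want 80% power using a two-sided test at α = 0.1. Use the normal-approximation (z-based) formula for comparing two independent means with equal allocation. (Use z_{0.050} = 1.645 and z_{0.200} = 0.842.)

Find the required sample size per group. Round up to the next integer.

n = (z_{α/2} + z_β)² · (σ₁² + σ₂²) / δ²
  = (1.645 + 0.842)² · (1.1² + 2.3² = 6.5) / 0.9²
  = 6.1852 · 6.5 / 0.81
  = 49.63
Round up → n = 50 per group.

n = 50 per group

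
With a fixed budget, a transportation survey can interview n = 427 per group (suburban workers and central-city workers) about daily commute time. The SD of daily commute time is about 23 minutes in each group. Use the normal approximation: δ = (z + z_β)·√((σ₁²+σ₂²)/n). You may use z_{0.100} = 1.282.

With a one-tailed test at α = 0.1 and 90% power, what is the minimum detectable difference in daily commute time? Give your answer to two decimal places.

δ = (z_α + z_β) · √((σ₁²+σ₂²)/n)
  = (1.282 + 1.282) · √(1058/427)
  = 2.564 · √2.4778
  = 2.564 · 1.5741
  = 4.0360

Minimum detectable difference ≈ 4.04 minutes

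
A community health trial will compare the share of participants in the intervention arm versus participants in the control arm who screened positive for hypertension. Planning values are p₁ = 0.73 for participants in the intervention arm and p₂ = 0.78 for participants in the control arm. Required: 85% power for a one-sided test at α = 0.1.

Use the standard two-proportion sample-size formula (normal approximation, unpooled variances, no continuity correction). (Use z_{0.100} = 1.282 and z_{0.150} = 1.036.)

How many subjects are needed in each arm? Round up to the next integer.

n = 793 per group

n = (z_α + z_β)² · [p₁(1−p₁) + p₂(1−p₂)] / (p₁ − p₂)²
  = (1.282 + 1.036)² · (0.73·0.27 + 0.78·0.22) / (-0.05)²
  = (2.318)² · (0.1971 + 0.1716) / 0.0025
  = 5.3731 · 0.3687 / 0.0025
  = 792.43
Round up → n = 793 per group.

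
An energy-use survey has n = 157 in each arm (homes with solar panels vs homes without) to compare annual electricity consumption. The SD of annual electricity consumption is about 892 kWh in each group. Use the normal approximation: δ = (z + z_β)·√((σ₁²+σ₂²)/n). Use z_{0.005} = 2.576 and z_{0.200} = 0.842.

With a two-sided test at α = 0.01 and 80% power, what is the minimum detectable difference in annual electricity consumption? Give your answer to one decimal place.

Minimum detectable difference ≈ 344.1 kWh

δ = (z_{α/2} + z_β) · √((σ₁²+σ₂²)/n)
  = (2.576 + 0.842) · √(1591328/157)
  = 3.418 · √10135.8
  = 3.418 · 100.6769
  = 344.1138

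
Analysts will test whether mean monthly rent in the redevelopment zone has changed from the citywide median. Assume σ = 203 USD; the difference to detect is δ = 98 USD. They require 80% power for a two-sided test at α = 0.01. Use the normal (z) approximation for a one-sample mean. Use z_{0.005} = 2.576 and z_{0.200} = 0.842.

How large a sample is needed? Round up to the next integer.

n = (z_{α/2} + z_β)² · σ² / δ²
  = (2.576 + 0.842)² · 203² / 98²
  = 11.6827 · 41209 / 9604
  = 50.13
Round up → n = 51.

n = 51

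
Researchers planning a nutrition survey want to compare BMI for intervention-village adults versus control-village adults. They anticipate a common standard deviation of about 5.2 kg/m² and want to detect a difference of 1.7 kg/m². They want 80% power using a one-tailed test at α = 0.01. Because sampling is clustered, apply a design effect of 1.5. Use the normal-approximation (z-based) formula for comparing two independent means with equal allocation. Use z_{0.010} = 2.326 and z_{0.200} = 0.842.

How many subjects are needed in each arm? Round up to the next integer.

n = 282 per group

n = (z_α + z_β)² · (σ₁² + σ₂²) / δ²
  = (2.326 + 0.842)² · (2·5.2² = 54.08) / 1.7²
  = 10.0362 · 54.08 / 2.89
  = 187.81
Design effect: 1.5 × 187.81 = 281.71.
Round up → n = 282 per group.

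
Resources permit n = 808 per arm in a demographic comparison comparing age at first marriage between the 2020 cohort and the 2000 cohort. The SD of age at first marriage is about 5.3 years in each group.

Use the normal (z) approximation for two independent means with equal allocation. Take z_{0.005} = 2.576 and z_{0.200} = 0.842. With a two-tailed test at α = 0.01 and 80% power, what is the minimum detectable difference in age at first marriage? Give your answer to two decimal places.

Minimum detectable difference ≈ 0.90 years

δ = (z_{α/2} + z_β) · √((σ₁²+σ₂²)/n)
  = (2.576 + 0.842) · √(56.18/808)
  = 3.418 · √0.06953
  = 3.418 · 0.2637
  = 0.9013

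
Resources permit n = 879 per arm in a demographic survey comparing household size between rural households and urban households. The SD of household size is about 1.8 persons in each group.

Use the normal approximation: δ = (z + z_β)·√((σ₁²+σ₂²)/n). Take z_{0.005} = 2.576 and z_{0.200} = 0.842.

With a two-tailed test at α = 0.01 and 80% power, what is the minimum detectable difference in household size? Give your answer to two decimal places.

δ = (z_{α/2} + z_β) · √((σ₁²+σ₂²)/n)
  = (2.576 + 0.842) · √(6.48/879)
  = 3.418 · √0.00737
  = 3.418 · 0.0859
  = 0.2935

Minimum detectable difference ≈ 0.29 persons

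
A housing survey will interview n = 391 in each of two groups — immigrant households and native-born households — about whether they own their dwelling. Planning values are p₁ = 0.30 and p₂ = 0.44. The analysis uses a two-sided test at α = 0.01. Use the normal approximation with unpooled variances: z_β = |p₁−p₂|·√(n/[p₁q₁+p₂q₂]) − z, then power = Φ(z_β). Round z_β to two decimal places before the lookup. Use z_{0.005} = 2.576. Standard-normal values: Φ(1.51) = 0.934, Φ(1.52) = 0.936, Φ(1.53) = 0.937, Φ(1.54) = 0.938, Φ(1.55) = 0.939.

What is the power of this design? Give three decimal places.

Power ≈ 0.936

z_β = |p₁−p₂|·√(n/[p₁q₁+p₂q₂]) − z_{α/2}
    = 0.14 · √(391/0.4564) − 2.576
    = 0.14 · 29.2695 − 2.576
    = 4.0977 − 2.576 = 1.5217 → 1.52
Power = Φ(1.52) = 0.936.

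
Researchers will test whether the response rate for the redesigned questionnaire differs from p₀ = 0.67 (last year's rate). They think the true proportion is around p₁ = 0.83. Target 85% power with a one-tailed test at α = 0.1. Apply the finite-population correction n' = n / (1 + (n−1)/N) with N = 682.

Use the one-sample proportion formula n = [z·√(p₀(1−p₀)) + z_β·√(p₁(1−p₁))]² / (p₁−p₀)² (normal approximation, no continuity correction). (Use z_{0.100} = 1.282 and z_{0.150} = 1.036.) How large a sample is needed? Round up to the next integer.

n = [z_α·√(p₀q₀) + z_β·√(p₁q₁)]² / (p₁ − p₀)²
  = [1.282·√(0.67·0.33) + 1.036·√(0.83·0.17)]² / (0.16)²
  = [1.282·0.4702 + 1.036·0.3756]² / 0.0256
  = [0.9920]² / 0.0256
  = 38.44
Finite-population correction (N = 682): 38.44 / (1 + (38.44 − 1)/682) = 36.44.
Round up → n = 37.

n = 37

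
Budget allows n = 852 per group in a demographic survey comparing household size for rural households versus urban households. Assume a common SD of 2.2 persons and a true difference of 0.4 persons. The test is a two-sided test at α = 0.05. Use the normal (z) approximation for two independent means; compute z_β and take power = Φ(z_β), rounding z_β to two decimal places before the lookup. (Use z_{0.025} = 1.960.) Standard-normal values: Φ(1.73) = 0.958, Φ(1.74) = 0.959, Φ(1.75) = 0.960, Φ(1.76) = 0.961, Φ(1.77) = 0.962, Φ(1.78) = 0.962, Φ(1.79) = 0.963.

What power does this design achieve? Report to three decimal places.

z_β = δ·√(n/(σ₁²+σ₂²)) − z_{α/2}
    = 0.4 · √(852/9.68) − 1.960
    = 0.4 · 9.38171 − 1.960
    = 3.7527 − 1.960 = 1.7927 → 1.79
Power = Φ(1.79) = 0.963.

Power ≈ 0.963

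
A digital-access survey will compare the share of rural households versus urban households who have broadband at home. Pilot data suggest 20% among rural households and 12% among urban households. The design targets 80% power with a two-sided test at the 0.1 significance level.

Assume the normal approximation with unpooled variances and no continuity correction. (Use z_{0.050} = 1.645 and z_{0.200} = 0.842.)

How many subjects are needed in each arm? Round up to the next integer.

n = 257 per group

n = (z_{α/2} + z_β)² · [p₁(1−p₁) + p₂(1−p₂)] / (p₁ − p₂)²
  = (1.645 + 0.842)² · (0.20·0.80 + 0.12·0.88) / (0.08)²
  = (2.487)² · (0.1600 + 0.1056) / 0.0064
  = 6.1852 · 0.2656 / 0.0064
  = 256.68
Round up → n = 257 per group.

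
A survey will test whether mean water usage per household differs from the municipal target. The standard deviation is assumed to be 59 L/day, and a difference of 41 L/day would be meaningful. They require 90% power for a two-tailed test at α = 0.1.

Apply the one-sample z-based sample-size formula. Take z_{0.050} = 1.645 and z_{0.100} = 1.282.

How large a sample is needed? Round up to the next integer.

n = (z_{α/2} + z_β)² · σ² / δ²
  = (1.645 + 1.282)² · 59² / 41²
  = 8.5673 · 3481 / 1681
  = 17.74
Round up → n = 18.

n = 18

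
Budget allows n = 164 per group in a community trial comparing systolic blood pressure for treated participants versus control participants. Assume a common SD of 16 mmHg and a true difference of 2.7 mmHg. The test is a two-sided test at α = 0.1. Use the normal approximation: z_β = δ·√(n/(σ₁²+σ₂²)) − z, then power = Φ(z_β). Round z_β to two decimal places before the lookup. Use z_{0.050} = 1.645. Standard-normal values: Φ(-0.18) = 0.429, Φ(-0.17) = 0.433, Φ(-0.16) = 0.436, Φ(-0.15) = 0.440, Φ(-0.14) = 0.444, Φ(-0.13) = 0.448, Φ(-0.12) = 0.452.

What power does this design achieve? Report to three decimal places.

Power ≈ 0.452

z_β = δ·√(n/(σ₁²+σ₂²)) − z_{α/2}
    = 2.7 · √(164/512) − 1.645
    = 2.7 · 0.56596 − 1.645
    = 1.5281 − 1.645 = -0.1169 → -0.12
Power = Φ(-0.12) = 0.452.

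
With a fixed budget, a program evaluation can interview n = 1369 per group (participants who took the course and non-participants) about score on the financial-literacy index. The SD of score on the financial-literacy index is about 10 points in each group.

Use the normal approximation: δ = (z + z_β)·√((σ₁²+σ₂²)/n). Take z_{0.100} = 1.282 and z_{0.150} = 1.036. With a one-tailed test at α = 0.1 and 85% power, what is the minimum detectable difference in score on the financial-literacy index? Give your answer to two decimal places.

δ = (z_α + z_β) · √((σ₁²+σ₂²)/n)
  = (1.282 + 1.036) · √(200/1369)
  = 2.318 · √0.14609
  = 2.318 · 0.3822
  = 0.8860

Minimum detectable difference ≈ 0.89 points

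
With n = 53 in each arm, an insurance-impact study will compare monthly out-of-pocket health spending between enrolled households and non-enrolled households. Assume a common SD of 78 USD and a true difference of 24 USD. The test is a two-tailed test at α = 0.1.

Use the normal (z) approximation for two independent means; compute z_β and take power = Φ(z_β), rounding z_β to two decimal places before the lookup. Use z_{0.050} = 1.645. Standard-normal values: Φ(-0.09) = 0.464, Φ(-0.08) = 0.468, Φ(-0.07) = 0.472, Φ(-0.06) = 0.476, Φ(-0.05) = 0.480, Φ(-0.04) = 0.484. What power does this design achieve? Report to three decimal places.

z_β = δ·√(n/(σ₁²+σ₂²)) − z_{α/2}
    = 24 · √(53/12168) − 1.645
    = 24 · 0.06600 − 1.645
    = 1.5839 − 1.645 = -0.0611 → -0.06
Power = Φ(-0.06) = 0.476.

Power ≈ 0.476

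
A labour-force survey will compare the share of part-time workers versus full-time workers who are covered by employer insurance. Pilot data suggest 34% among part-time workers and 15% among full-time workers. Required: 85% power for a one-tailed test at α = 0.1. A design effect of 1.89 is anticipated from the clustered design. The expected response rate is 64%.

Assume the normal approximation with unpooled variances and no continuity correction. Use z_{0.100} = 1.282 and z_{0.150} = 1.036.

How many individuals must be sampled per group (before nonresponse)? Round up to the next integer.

n = 155 per group

n = (z_α + z_β)² · [p₁(1−p₁) + p₂(1−p₂)] / (p₁ − p₂)²
  = (1.282 + 1.036)² · (0.34·0.66 + 0.15·0.85) / (0.19)²
  = (2.318)² · (0.2244 + 0.1275) / 0.0361
  = 5.3731 · 0.3519 / 0.0361
  = 52.38
Design effect: 1.89 × 52.38 = 98.99.
Adjust for 64% response: 98.99 / 0.64 = 154.68.
Round up → n = 155 per group.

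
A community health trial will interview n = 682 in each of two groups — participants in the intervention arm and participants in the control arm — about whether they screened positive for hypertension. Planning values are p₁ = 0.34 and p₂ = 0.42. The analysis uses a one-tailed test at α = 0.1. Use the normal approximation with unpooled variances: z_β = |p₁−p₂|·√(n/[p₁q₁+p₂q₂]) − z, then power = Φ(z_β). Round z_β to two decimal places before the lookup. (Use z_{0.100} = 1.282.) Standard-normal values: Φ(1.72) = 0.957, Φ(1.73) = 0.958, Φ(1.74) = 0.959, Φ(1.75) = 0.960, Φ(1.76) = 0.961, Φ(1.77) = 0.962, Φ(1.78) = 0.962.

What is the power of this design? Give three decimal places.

Power ≈ 0.962

z_β = |p₁−p₂|·√(n/[p₁q₁+p₂q₂]) − z_α
    = 0.08 · √(682/0.4680) − 1.282
    = 0.08 · 38.1741 − 1.282
    = 3.0539 − 1.282 = 1.7719 → 1.77
Power = Φ(1.77) = 0.962.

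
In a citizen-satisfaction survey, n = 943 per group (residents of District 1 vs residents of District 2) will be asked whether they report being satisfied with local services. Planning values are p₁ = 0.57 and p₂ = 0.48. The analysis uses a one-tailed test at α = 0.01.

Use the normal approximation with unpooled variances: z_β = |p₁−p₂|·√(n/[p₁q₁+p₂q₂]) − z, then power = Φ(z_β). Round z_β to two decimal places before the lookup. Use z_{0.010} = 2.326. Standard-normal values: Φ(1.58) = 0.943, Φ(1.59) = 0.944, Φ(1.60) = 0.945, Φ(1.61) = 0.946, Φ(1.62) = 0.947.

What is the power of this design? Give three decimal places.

z_β = |p₁−p₂|·√(n/[p₁q₁+p₂q₂]) − z_α
    = 0.09 · √(943/0.4947) − 2.326
    = 0.09 · 43.6601 − 2.326
    = 3.9294 − 2.326 = 1.6034 → 1.60
Power = Φ(1.60) = 0.945.

Power ≈ 0.945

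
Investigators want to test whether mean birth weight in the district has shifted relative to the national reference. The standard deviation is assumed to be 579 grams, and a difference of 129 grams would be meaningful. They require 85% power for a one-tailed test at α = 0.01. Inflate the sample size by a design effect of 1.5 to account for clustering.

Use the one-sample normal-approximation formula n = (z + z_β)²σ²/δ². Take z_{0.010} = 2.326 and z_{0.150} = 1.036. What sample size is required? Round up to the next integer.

n = 342

n = (z_α + z_β)² · σ² / δ²
  = (2.326 + 1.036)² · 579² / 129²
  = 11.3030 · 335241 / 16641
  = 227.71
Design effect: 1.5 × 227.71 = 341.56.
Round up → n = 342.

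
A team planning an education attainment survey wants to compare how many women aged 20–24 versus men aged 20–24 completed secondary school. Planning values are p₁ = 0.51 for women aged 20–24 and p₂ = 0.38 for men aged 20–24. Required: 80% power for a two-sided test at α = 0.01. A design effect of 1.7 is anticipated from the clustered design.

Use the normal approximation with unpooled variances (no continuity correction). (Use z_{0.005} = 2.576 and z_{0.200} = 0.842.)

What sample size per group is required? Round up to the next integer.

n = (z_{α/2} + z_β)² · [p₁(1−p₁) + p₂(1−p₂)] / (p₁ − p₂)²
  = (2.576 + 0.842)² · (0.51·0.49 + 0.38·0.62) / (0.13)²
  = (3.418)² · (0.2499 + 0.2356) / 0.0169
  = 11.6827 · 0.4855 / 0.0169
  = 335.62
Design effect: 1.7 × 335.62 = 570.55.
Round up → n = 571 per group.

n = 571 per group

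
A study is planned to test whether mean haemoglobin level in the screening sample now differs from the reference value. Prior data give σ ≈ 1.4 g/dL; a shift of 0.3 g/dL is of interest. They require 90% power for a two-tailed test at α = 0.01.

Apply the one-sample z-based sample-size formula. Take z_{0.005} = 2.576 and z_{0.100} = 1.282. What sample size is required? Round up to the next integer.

n = (z_{α/2} + z_β)² · σ² / δ²
  = (2.576 + 1.282)² · 1.4² / 0.3²
  = 14.8842 · 1.96 / 0.09
  = 324.14
Round up → n = 325.

n = 325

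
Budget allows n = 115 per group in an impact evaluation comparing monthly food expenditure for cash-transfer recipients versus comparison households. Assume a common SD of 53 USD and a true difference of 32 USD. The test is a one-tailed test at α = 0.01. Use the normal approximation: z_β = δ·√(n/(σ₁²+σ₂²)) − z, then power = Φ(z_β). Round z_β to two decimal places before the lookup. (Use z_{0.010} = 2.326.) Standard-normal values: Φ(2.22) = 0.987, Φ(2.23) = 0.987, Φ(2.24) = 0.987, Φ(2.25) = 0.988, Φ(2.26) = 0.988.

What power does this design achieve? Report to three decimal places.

z_β = δ·√(n/(σ₁²+σ₂²)) − z_α
    = 32 · √(115/5618) − 2.326
    = 32 · 0.14307 − 2.326
    = 4.5783 − 2.326 = 2.2523 → 2.25
Power = Φ(2.25) = 0.988.

Power ≈ 0.988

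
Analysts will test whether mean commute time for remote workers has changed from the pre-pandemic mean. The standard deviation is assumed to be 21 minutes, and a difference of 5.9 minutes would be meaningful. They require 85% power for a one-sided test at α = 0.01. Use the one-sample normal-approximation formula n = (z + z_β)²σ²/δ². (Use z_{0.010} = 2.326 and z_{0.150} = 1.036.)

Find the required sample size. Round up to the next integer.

n = (z_α + z_β)² · σ² / δ²
  = (2.326 + 1.036)² · 21² / 5.9²
  = 11.3030 · 441 / 34.81
  = 143.20
Round up → n = 144.

n = 144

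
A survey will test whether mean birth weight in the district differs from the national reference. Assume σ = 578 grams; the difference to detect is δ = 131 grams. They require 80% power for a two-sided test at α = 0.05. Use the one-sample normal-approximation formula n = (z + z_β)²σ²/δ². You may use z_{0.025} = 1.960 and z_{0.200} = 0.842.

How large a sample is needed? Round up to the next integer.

n = 153

n = (z_{α/2} + z_β)² · σ² / δ²
  = (1.960 + 0.842)² · 578² / 131²
  = 7.8512 · 334084 / 17161
  = 152.84
Round up → n = 153.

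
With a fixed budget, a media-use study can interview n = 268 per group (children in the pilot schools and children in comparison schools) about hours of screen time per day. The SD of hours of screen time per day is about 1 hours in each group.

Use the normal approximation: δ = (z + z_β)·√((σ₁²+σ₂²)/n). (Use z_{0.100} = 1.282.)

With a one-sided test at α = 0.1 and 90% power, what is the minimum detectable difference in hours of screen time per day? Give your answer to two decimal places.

δ = (z_α + z_β) · √((σ₁²+σ₂²)/n)
  = (1.282 + 1.282) · √(2/268)
  = 2.564 · √0.00746
  = 2.564 · 0.0864
  = 0.2215

Minimum detectable difference ≈ 0.22 hours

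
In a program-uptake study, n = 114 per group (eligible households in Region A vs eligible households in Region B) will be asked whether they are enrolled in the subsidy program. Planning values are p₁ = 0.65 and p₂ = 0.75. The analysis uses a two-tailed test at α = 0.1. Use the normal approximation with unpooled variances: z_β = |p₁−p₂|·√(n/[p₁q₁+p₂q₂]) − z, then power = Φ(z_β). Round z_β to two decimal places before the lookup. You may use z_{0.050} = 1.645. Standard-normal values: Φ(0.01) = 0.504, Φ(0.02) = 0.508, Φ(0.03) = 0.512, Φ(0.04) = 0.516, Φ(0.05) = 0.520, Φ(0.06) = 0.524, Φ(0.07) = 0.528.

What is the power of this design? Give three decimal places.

z_β = |p₁−p₂|·√(n/[p₁q₁+p₂q₂]) − z_{α/2}
    = 0.10 · √(114/0.4150) − 1.645
    = 0.10 · 16.5740 − 1.645
    = 1.6574 − 1.645 = 0.0124 → 0.01
Power = Φ(0.01) = 0.504.

Power ≈ 0.504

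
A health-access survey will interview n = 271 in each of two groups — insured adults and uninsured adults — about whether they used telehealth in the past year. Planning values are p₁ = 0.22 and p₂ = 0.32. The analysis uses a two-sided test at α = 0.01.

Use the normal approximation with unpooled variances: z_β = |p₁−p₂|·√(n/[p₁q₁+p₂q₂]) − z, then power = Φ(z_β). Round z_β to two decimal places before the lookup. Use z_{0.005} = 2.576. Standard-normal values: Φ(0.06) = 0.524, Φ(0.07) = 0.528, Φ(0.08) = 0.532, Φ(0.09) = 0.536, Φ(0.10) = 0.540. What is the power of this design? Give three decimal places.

Power ≈ 0.524

z_β = |p₁−p₂|·√(n/[p₁q₁+p₂q₂]) − z_{α/2}
    = 0.10 · √(271/0.3892) − 2.576
    = 0.10 · 26.3875 − 2.576
    = 2.6387 − 2.576 = 0.0627 → 0.06
Power = Φ(0.06) = 0.524.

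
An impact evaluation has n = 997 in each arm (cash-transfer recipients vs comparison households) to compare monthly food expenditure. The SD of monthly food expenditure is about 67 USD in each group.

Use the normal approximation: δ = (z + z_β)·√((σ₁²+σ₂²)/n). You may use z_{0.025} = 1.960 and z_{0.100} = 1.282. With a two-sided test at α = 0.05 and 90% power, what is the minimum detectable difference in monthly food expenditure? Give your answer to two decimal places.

Minimum detectable difference ≈ 9.73 USD

δ = (z_{α/2} + z_β) · √((σ₁²+σ₂²)/n)
  = (1.960 + 1.282) · √(8978/997)
  = 3.242 · √9.005
  = 3.242 · 3.0008
  = 9.7287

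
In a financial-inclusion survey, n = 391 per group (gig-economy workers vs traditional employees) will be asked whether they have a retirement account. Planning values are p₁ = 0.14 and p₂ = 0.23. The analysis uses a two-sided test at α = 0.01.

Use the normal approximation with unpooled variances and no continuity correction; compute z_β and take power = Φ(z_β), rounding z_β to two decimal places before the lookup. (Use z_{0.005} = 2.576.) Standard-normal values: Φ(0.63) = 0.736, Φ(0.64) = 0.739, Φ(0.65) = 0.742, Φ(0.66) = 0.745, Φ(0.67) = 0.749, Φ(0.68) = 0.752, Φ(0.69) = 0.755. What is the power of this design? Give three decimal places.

z_β = |p₁−p₂|·√(n/[p₁q₁+p₂q₂]) − z_{α/2}
    = 0.09 · √(391/0.2975) − 2.576
    = 0.09 · 36.2531 − 2.576
    = 3.2628 − 2.576 = 0.6868 → 0.69
Power = Φ(0.69) = 0.755.

Power ≈ 0.755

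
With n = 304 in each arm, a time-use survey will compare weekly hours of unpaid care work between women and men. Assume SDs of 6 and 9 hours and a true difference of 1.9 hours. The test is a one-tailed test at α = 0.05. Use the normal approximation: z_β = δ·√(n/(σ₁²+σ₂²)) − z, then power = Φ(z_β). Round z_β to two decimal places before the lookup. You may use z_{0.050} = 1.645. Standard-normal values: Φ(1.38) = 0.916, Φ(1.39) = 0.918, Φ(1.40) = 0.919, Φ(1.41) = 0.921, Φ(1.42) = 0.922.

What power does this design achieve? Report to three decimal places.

z_β = δ·√(n/(σ₁²+σ₂²)) − z_α
    = 1.9 · √(304/117) − 1.645
    = 1.9 · 1.61192 − 1.645
    = 3.0627 − 1.645 = 1.4177 → 1.42
Power = Φ(1.42) = 0.922.

Power ≈ 0.922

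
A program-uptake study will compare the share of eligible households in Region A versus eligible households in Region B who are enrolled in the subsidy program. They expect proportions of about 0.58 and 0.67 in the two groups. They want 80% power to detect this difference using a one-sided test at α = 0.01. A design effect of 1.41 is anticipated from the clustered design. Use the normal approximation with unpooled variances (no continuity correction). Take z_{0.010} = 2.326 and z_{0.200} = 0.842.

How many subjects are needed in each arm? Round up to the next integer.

n = (z_α + z_β)² · [p₁(1−p₁) + p₂(1−p₂)] / (p₁ − p₂)²
  = (2.326 + 0.842)² · (0.58·0.42 + 0.67·0.33) / (-0.09)²
  = (3.168)² · (0.2436 + 0.2211) / 0.0081
  = 10.0362 · 0.4647 / 0.0081
  = 575.78
Design effect: 1.41 × 575.78 = 811.85.
Round up → n = 812 per group.

n = 812 per group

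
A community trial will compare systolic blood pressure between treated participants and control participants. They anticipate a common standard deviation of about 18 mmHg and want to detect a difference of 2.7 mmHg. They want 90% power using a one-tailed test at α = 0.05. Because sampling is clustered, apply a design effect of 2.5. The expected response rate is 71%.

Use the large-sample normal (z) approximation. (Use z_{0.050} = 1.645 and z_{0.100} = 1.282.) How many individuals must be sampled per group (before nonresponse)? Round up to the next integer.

n = 2682 per group

n = (z_α + z_β)² · (σ₁² + σ₂²) / δ²
  = (1.645 + 1.282)² · (2·18² = 648) / 2.7²
  = 8.5673 · 648 / 7.29
  = 761.54
Design effect: 2.5 × 761.54 = 1903.85.
Adjust for 71% response: 1903.85 / 0.71 = 2681.48.
Round up → n = 2682 per group.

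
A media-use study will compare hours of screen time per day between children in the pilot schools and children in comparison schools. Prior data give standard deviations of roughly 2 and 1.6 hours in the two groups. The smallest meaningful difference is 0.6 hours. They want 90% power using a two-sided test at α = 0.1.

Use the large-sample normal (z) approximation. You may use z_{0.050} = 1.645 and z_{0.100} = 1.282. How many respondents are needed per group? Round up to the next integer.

n = 157 per group

n = (z_{α/2} + z_β)² · (σ₁² + σ₂²) / δ²
  = (1.645 + 1.282)² · (2² + 1.6² = 6.56) / 0.6²
  = 8.5673 · 6.56 / 0.36
  = 156.12
Round up → n = 157 per group.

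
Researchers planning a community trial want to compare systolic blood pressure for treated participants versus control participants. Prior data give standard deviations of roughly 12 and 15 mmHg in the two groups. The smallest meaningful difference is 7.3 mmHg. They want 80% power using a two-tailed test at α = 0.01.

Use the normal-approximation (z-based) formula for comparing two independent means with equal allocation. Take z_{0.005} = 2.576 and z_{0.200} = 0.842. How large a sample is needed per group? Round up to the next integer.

n = 81 per group

n = (z_{α/2} + z_β)² · (σ₁² + σ₂²) / δ²
  = (2.576 + 0.842)² · (12² + 15² = 369) / 7.3²
  = 11.6827 · 369 / 53.29
  = 80.90
Round up → n = 81 per group.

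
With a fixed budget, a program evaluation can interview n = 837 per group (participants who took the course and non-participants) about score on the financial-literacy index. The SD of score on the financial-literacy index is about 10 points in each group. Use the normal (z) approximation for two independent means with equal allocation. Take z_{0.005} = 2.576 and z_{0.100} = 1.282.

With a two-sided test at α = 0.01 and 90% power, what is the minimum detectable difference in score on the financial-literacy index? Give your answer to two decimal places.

δ = (z_{α/2} + z_β) · √((σ₁²+σ₂²)/n)
  = (2.576 + 1.282) · √(200/837)
  = 3.858 · √0.23895
  = 3.858 · 0.4888
  = 1.8859

Minimum detectable difference ≈ 1.89 points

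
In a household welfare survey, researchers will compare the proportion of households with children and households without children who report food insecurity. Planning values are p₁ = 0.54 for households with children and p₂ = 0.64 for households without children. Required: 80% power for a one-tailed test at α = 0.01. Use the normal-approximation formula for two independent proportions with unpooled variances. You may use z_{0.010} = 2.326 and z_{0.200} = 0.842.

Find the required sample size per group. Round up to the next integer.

n = 481 per group

n = (z_α + z_β)² · [p₁(1−p₁) + p₂(1−p₂)] / (p₁ − p₂)²
  = (2.326 + 0.842)² · (0.54·0.46 + 0.64·0.36) / (-0.10)²
  = (3.168)² · (0.2484 + 0.2304) / 0.0100
  = 10.0362 · 0.4788 / 0.0100
  = 480.53
Round up → n = 481 per group.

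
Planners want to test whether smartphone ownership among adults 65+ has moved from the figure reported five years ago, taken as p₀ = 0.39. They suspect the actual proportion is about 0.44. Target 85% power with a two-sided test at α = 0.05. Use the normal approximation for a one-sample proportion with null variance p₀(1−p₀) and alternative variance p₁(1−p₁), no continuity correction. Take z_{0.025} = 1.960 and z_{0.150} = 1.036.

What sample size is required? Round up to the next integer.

n = 865

n = [z_{α/2}·√(p₀q₀) + z_β·√(p₁q₁)]² / (p₁ − p₀)²
  = [1.960·√(0.39·0.61) + 1.036·√(0.44·0.56)]² / (0.05)²
  = [1.960·0.4877 + 1.036·0.4964]² / 0.0025
  = [1.4702]² / 0.0025
  = 864.65
Round up → n = 865.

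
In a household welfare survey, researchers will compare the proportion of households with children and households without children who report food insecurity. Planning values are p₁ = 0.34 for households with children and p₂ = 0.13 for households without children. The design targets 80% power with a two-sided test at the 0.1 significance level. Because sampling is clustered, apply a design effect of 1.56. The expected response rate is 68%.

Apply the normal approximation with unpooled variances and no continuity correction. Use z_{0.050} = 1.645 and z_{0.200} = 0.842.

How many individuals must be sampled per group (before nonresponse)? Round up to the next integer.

n = 109 per group

n = (z_{α/2} + z_β)² · [p₁(1−p₁) + p₂(1−p₂)] / (p₁ − p₂)²
  = (1.645 + 0.842)² · (0.34·0.66 + 0.13·0.87) / (0.21)²
  = (2.487)² · (0.2244 + 0.1131) / 0.0441
  = 6.1852 · 0.3375 / 0.0441
  = 47.34
Design effect: 1.56 × 47.34 = 73.84.
Adjust for 68% response: 73.84 / 0.68 = 108.59.
Round up → n = 109 per group.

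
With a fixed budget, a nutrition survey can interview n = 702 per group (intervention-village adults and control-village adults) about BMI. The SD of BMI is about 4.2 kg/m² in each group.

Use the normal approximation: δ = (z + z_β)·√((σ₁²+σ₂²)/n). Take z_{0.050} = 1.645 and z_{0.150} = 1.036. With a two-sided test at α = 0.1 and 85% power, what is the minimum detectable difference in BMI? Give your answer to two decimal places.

δ = (z_{α/2} + z_β) · √((σ₁²+σ₂²)/n)
  = (1.645 + 1.036) · √(35.28/702)
  = 2.681 · √0.05026
  = 2.681 · 0.2242
  = 0.6010

Minimum detectable difference ≈ 0.60 kg/m²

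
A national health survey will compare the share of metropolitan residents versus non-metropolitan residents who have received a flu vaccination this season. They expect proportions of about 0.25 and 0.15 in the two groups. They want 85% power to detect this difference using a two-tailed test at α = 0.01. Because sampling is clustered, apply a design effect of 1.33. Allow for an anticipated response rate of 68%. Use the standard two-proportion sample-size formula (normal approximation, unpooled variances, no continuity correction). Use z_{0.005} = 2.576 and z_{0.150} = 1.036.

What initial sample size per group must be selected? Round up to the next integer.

n = (z_{α/2} + z_β)² · [p₁(1−p₁) + p₂(1−p₂)] / (p₁ − p₂)²
  = (2.576 + 1.036)² · (0.25·0.75 + 0.15·0.85) / (0.10)²
  = (3.612)² · (0.1875 + 0.1275) / 0.0100
  = 13.0465 · 0.3150 / 0.0100
  = 410.97
Design effect: 1.33 × 410.97 = 546.58.
Adjust for 68% response: 546.58 / 0.68 = 803.80.
Round up → n = 804 per group.

n = 804 per group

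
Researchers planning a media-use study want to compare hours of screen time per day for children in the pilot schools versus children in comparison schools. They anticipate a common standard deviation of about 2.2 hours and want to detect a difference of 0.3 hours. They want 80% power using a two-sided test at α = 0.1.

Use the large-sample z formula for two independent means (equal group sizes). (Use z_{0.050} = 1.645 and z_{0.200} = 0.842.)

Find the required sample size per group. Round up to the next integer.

n = 666 per group

n = (z_{α/2} + z_β)² · (σ₁² + σ₂²) / δ²
  = (1.645 + 0.842)² · (2·2.2² = 9.68) / 0.3²
  = 6.1852 · 9.68 / 0.09
  = 665.25
Round up → n = 666 per group.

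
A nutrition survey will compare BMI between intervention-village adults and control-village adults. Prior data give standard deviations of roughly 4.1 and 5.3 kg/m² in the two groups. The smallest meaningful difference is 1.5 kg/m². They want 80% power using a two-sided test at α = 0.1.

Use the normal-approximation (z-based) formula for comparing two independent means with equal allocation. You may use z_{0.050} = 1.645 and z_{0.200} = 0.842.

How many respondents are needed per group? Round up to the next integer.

n = (z_{α/2} + z_β)² · (σ₁² + σ₂²) / δ²
  = (1.645 + 0.842)² · (4.1² + 5.3² = 44.9) / 1.5²
  = 6.1852 · 44.9 / 2.25
  = 123.43
Round up → n = 124 per group.

n = 124 per group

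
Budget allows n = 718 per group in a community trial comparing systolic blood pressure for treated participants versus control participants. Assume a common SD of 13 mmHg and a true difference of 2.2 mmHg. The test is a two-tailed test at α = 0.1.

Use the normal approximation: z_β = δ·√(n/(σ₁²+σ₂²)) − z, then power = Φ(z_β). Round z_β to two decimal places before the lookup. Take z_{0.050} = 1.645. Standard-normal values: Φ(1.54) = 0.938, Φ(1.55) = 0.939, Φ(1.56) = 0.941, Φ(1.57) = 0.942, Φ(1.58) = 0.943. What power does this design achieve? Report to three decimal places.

Power ≈ 0.941

z_β = δ·√(n/(σ₁²+σ₂²)) − z_{α/2}
    = 2.2 · √(718/338) − 1.645
    = 2.2 · 1.45748 − 1.645
    = 3.2065 − 1.645 = 1.5615 → 1.56
Power = Φ(1.56) = 0.941.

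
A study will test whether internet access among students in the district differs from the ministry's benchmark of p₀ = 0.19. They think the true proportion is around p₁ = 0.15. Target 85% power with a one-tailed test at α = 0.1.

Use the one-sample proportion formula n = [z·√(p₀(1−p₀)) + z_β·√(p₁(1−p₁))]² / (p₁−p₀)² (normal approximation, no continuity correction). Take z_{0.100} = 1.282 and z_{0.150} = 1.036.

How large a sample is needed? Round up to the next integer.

n = 477

n = [z_α·√(p₀q₀) + z_β·√(p₁q₁)]² / (p₁ − p₀)²
  = [1.282·√(0.19·0.81) + 1.036·√(0.15·0.85)]² / (-0.04)²
  = [1.282·0.3923 + 1.036·0.3571]² / 0.0016
  = [0.8729]² / 0.0016
  = 476.17
Round up → n = 477.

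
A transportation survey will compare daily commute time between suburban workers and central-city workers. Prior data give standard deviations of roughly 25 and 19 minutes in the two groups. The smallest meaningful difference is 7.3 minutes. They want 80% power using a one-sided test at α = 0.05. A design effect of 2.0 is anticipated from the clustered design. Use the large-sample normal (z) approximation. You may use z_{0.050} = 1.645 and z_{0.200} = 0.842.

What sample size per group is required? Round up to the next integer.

n = (z_α + z_β)² · (σ₁² + σ₂²) / δ²
  = (1.645 + 0.842)² · (25² + 19² = 986) / 7.3²
  = 6.1852 · 986 / 53.29
  = 114.44
Design effect: 2.0 × 114.44 = 228.88.
Round up → n = 229 per group.

n = 229 per group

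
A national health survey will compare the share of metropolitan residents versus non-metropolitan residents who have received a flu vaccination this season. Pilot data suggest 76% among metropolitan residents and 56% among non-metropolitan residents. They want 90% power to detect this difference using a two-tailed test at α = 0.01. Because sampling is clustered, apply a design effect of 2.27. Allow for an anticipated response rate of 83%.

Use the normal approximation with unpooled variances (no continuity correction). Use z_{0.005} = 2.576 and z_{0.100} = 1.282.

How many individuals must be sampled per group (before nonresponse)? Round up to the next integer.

n = (z_{α/2} + z_β)² · [p₁(1−p₁) + p₂(1−p₂)] / (p₁ − p₂)²
  = (2.576 + 1.282)² · (0.76·0.24 + 0.56·0.44) / (0.20)²
  = (3.858)² · (0.1824 + 0.2464) / 0.0400
  = 14.8842 · 0.4288 / 0.0400
  = 159.56
Design effect: 2.27 × 159.56 = 362.20.
Adjust for 83% response: 362.20 / 0.83 = 436.38.
Round up → n = 437 per group.

n = 437 per group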